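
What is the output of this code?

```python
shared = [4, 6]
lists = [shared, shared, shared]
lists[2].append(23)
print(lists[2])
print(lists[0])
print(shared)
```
[4, 6, 23]
[4, 6, 23]
[4, 6, 23]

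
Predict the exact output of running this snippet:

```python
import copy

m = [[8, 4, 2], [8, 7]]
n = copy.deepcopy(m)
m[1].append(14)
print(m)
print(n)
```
[[8, 4, 2], [8, 7, 14]]
[[8, 4, 2], [8, 7]]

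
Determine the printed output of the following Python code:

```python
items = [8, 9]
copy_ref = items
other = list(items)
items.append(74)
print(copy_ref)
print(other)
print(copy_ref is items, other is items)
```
[8, 9, 74]
[8, 9]
True False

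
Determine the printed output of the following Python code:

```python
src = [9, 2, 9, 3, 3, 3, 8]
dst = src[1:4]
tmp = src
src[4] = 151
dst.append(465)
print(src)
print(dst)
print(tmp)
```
[9, 2, 9, 3, 151, 3, 8]
[2, 9, 3, 465]
[9, 2, 9, 3, 151, 3, 8]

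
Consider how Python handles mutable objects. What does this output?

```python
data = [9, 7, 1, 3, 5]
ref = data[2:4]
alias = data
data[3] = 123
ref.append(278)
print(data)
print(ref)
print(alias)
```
[9, 7, 1, 123, 5]
[1, 3, 278]
[9, 7, 1, 123, 5]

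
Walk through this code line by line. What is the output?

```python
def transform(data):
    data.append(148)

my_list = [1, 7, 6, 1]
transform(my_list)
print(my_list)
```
[1, 7, 6, 1, 148]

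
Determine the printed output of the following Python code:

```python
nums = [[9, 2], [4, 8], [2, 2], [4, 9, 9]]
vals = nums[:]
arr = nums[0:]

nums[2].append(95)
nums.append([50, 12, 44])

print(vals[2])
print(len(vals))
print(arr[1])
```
[2, 2, 95]
4
[4, 8]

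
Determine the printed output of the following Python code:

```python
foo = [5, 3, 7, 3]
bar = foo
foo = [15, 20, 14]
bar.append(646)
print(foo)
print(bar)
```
[15, 20, 14]
[5, 3, 7, 3, 646]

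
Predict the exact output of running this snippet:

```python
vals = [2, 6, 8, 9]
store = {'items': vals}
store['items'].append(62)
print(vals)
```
[2, 6, 8, 9, 62]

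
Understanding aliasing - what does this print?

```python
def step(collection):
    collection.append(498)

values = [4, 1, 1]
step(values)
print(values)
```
[4, 1, 1, 498]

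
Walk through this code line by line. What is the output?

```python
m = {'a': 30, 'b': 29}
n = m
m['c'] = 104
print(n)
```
{'a': 30, 'b': 29, 'c': 104}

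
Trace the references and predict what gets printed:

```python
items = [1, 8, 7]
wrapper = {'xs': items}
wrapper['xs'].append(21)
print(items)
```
[1, 8, 7, 21]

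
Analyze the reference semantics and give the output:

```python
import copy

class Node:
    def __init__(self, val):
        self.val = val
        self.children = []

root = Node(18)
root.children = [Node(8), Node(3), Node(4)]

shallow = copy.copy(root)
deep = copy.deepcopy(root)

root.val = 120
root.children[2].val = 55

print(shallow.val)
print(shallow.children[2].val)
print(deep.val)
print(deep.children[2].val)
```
18
55
18
4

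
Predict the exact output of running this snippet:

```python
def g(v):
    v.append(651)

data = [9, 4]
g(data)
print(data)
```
[9, 4, 651]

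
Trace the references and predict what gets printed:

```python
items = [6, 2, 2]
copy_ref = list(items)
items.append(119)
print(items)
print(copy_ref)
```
[6, 2, 2, 119]
[6, 2, 2]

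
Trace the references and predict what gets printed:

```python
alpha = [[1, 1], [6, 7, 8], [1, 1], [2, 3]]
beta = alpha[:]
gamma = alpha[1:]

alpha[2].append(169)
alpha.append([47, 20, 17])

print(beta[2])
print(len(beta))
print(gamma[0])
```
[1, 1, 169]
4
[6, 7, 8]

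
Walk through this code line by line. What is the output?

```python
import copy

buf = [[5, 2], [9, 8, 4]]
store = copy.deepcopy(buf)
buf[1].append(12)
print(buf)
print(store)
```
[[5, 2], [9, 8, 4, 12]]
[[5, 2], [9, 8, 4]]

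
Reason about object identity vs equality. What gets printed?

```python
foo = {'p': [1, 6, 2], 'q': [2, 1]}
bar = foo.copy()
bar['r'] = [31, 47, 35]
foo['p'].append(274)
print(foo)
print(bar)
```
{'p': [1, 6, 2, 274], 'q': [2, 1]}
{'p': [1, 6, 2, 274], 'q': [2, 1], 'r': [31, 47, 35]}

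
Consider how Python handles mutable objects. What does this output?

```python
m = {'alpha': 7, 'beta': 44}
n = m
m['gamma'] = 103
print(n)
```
{'alpha': 7, 'beta': 44, 'gamma': 103}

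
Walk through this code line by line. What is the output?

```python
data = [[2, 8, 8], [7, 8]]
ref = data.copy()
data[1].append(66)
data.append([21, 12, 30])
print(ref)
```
[[2, 8, 8], [7, 8, 66]]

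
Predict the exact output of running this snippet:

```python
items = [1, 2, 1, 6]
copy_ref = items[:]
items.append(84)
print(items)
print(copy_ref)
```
[1, 2, 1, 6, 84]
[1, 2, 1, 6]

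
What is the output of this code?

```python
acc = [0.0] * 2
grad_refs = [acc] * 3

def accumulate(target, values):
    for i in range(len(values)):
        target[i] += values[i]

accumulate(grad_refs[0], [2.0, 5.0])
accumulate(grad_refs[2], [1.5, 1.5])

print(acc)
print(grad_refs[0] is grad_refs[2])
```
[3.5, 6.5]
True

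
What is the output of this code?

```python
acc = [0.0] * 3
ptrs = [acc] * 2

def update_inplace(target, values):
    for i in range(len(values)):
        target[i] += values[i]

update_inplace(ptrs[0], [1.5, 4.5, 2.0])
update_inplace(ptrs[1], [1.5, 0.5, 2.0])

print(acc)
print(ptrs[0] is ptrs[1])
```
[3.0, 5.0, 4.0]
True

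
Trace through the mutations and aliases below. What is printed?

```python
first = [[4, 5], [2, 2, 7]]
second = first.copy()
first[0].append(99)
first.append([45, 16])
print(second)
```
[[4, 5, 99], [2, 2, 7]]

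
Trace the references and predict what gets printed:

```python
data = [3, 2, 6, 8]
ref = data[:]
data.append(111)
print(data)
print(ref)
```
[3, 2, 6, 8, 111]
[3, 2, 6, 8]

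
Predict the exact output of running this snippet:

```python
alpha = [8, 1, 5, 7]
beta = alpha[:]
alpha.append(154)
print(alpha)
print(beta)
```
[8, 1, 5, 7, 154]
[8, 1, 5, 7]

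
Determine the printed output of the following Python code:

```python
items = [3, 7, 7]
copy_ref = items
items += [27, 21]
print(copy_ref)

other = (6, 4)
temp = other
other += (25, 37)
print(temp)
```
[3, 7, 7, 27, 21]
(6, 4)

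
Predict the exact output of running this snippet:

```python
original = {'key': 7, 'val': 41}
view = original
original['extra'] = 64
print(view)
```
{'key': 7, 'val': 41, 'extra': 64}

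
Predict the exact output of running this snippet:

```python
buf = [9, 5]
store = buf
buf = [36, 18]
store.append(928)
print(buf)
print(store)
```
[36, 18]
[9, 5, 928]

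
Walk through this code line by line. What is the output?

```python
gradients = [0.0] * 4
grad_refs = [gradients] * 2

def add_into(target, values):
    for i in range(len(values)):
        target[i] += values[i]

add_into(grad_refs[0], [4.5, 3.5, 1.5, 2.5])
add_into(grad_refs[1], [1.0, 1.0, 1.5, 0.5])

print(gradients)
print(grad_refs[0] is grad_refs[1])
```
[5.5, 4.5, 3.0, 3.0]
True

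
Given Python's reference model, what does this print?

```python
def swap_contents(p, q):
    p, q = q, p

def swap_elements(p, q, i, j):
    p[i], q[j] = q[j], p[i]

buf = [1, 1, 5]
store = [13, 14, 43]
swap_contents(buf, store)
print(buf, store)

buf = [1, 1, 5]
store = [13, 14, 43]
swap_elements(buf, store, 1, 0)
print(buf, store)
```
[1, 1, 5] [13, 14, 43]
[1, 13, 5] [1, 14, 43]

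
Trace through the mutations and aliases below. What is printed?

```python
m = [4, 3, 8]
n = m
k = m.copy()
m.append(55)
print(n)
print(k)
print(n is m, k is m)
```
[4, 3, 8, 55]
[4, 3, 8]
True False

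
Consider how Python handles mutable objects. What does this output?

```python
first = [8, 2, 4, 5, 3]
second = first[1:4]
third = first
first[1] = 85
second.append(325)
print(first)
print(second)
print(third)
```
[8, 85, 4, 5, 3]
[2, 4, 5, 325]
[8, 85, 4, 5, 3]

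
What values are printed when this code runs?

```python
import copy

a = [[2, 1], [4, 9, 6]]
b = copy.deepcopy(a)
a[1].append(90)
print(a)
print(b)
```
[[2, 1], [4, 9, 6, 90]]
[[2, 1], [4, 9, 6]]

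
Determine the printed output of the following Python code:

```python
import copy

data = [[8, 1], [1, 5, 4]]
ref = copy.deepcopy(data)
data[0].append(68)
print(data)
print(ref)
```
[[8, 1, 68], [1, 5, 4]]
[[8, 1], [1, 5, 4]]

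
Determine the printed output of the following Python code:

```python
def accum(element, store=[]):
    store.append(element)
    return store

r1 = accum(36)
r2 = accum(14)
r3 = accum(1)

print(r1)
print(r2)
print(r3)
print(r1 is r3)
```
[36, 14, 1]
[36, 14, 1]
[36, 14, 1]
True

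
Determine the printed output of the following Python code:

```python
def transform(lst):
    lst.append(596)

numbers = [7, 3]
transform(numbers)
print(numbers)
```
[7, 3, 596]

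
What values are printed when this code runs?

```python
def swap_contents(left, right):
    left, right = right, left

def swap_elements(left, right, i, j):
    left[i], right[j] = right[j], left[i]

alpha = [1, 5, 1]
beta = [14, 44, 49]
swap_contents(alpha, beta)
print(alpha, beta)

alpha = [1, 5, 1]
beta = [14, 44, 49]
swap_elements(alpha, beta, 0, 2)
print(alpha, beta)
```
[1, 5, 1] [14, 44, 49]
[49, 5, 1] [14, 44, 1]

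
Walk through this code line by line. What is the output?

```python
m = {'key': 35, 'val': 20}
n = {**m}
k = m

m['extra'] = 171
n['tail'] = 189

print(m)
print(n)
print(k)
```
{'key': 35, 'val': 20, 'extra': 171}
{'key': 35, 'val': 20, 'tail': 189}
{'key': 35, 'val': 20, 'extra': 171}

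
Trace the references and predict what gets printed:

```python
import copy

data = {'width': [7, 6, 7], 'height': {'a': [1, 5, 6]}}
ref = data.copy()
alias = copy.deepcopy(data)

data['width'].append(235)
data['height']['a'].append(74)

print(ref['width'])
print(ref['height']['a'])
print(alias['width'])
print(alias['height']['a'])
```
[7, 6, 7, 235]
[1, 5, 6, 74]
[7, 6, 7]
[1, 5, 6]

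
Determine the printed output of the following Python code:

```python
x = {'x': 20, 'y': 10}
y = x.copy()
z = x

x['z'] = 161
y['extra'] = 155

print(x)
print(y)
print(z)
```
{'x': 20, 'y': 10, 'z': 161}
{'x': 20, 'y': 10, 'extra': 155}
{'x': 20, 'y': 10, 'z': 161}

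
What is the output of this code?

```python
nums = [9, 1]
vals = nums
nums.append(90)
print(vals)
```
[9, 1, 90]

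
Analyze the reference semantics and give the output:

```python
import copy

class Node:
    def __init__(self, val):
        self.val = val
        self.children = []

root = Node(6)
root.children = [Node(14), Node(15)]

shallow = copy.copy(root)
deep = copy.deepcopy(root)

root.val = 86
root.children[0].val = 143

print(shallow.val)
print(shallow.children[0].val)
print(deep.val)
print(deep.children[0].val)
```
6
143
6
14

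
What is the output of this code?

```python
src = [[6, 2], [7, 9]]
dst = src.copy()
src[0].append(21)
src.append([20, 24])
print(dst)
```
[[6, 2, 21], [7, 9]]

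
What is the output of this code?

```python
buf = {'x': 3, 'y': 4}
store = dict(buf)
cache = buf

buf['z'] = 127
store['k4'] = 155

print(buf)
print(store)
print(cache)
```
{'x': 3, 'y': 4, 'z': 127}
{'x': 3, 'y': 4, 'k4': 155}
{'x': 3, 'y': 4, 'z': 127}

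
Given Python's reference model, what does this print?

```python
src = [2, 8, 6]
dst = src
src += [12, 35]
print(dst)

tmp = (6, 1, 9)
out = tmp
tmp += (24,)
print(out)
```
[2, 8, 6, 12, 35]
(6, 1, 9)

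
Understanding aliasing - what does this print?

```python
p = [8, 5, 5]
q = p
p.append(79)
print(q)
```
[8, 5, 5, 79]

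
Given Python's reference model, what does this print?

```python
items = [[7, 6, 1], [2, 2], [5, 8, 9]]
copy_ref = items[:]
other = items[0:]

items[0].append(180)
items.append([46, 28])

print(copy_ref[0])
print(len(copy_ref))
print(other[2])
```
[7, 6, 1, 180]
3
[5, 8, 9]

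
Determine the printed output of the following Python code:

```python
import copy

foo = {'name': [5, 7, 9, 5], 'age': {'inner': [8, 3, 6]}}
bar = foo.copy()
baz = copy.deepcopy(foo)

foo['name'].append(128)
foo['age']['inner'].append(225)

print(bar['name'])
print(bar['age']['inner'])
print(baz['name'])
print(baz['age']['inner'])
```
[5, 7, 9, 5, 128]
[8, 3, 6, 225]
[5, 7, 9, 5]
[8, 3, 6]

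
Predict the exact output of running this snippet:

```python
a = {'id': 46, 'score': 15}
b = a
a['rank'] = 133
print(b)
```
{'id': 46, 'score': 15, 'rank': 133}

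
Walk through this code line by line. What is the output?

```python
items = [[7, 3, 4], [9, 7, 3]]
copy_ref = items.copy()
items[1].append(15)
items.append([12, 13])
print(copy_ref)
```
[[7, 3, 4], [9, 7, 3, 15]]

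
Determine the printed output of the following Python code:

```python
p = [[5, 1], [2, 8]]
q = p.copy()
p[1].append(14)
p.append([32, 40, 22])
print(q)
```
[[5, 1], [2, 8, 14]]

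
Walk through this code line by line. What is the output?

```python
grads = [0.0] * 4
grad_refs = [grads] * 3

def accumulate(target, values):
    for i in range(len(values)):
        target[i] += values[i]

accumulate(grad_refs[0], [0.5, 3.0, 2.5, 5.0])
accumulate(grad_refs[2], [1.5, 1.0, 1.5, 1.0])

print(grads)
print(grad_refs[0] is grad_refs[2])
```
[2.0, 4.0, 4.0, 6.0]
True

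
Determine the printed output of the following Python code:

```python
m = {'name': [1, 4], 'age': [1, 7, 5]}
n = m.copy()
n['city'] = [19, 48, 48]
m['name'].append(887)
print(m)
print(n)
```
{'name': [1, 4, 887], 'age': [1, 7, 5]}
{'name': [1, 4, 887], 'age': [1, 7, 5], 'city': [19, 48, 48]}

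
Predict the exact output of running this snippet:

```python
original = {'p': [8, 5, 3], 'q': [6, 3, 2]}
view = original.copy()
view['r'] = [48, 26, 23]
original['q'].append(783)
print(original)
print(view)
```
{'p': [8, 5, 3], 'q': [6, 3, 2, 783]}
{'p': [8, 5, 3], 'q': [6, 3, 2, 783], 'r': [48, 26, 23]}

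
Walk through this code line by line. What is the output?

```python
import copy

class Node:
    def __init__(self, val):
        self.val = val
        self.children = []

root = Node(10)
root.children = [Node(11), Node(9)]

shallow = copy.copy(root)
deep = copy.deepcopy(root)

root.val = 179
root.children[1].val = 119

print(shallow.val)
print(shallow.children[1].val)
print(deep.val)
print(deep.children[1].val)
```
10
119
10
9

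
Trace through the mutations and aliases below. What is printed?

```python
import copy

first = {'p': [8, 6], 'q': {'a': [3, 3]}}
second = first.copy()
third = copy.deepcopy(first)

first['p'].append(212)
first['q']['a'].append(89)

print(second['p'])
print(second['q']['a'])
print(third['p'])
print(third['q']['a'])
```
[8, 6, 212]
[3, 3, 89]
[8, 6]
[3, 3]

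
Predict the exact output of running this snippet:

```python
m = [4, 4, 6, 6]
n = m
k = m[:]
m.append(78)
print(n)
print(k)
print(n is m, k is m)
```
[4, 4, 6, 6, 78]
[4, 4, 6, 6]
True False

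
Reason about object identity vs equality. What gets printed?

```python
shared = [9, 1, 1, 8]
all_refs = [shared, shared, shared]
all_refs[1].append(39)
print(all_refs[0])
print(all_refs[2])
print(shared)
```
[9, 1, 1, 8, 39]
[9, 1, 1, 8, 39]
[9, 1, 1, 8, 39]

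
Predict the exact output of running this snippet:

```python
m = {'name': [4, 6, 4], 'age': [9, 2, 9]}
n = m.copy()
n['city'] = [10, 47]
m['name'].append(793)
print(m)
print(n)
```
{'name': [4, 6, 4, 793], 'age': [9, 2, 9]}
{'name': [4, 6, 4, 793], 'age': [9, 2, 9], 'city': [10, 47]}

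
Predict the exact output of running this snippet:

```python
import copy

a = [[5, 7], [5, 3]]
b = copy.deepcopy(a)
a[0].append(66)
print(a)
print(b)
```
[[5, 7, 66], [5, 3]]
[[5, 7], [5, 3]]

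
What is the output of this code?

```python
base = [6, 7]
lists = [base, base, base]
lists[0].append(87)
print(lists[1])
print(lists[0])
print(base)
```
[6, 7, 87]
[6, 7, 87]
[6, 7, 87]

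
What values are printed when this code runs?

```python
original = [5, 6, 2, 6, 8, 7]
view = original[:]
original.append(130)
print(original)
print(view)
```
[5, 6, 2, 6, 8, 7, 130]
[5, 6, 2, 6, 8, 7]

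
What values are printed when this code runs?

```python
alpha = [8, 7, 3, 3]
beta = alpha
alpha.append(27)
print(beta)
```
[8, 7, 3, 3, 27]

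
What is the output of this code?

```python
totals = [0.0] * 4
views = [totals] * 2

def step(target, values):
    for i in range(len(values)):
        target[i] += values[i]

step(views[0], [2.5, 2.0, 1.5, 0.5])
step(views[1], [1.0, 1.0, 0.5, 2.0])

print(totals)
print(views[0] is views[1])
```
[3.5, 3.0, 2.0, 2.5]
True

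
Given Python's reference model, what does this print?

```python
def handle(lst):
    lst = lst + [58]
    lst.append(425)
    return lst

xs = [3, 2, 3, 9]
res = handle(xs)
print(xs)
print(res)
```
[3, 2, 3, 9]
[3, 2, 3, 9, 58, 425]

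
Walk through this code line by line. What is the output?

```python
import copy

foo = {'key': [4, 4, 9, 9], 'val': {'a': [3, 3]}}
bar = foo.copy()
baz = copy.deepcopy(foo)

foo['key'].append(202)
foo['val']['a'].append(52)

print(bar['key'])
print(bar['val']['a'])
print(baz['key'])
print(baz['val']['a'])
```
[4, 4, 9, 9, 202]
[3, 3, 52]
[4, 4, 9, 9]
[3, 3]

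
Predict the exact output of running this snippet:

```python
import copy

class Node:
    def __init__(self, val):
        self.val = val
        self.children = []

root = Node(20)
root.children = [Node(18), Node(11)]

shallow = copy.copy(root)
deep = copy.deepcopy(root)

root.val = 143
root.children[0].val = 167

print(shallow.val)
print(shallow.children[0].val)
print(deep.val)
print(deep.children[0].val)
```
20
167
20
18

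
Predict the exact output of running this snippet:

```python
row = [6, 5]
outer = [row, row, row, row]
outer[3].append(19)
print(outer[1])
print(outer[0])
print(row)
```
[6, 5, 19]
[6, 5, 19]
[6, 5, 19]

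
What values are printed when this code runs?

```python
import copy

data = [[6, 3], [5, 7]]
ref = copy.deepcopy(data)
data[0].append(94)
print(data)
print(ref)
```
[[6, 3, 94], [5, 7]]
[[6, 3], [5, 7]]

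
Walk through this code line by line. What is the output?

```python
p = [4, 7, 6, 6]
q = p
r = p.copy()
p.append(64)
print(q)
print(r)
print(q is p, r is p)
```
[4, 7, 6, 6, 64]
[4, 7, 6, 6]
True False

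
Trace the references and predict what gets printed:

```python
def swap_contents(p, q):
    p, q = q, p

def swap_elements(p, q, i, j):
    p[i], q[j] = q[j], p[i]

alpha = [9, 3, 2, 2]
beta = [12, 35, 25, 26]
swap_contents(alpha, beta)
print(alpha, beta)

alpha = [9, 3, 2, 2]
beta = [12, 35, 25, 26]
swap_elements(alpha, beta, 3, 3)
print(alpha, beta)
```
[9, 3, 2, 2] [12, 35, 25, 26]
[9, 3, 2, 26] [12, 35, 25, 2]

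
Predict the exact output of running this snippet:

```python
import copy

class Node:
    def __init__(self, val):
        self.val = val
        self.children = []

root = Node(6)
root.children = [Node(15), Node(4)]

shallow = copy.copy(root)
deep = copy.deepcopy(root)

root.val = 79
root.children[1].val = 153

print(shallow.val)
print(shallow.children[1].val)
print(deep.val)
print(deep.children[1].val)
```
6
153
6
4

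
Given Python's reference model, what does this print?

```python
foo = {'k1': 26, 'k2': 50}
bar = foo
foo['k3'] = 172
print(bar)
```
{'k1': 26, 'k2': 50, 'k3': 172}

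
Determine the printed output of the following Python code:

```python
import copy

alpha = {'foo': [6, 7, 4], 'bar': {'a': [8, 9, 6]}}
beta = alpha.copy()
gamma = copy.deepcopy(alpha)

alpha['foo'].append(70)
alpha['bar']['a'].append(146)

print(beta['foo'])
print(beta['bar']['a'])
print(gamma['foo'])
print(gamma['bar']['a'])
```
[6, 7, 4, 70]
[8, 9, 6, 146]
[6, 7, 4]
[8, 9, 6]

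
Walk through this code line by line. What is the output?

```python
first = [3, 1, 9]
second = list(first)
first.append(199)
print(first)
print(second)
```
[3, 1, 9, 199]
[3, 1, 9]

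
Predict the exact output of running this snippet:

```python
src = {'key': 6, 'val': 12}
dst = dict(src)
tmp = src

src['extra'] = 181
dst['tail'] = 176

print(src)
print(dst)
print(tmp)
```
{'key': 6, 'val': 12, 'extra': 181}
{'key': 6, 'val': 12, 'tail': 176}
{'key': 6, 'val': 12, 'extra': 181}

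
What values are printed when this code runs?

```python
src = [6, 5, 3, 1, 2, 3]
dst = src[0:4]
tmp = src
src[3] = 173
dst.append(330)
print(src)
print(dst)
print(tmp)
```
[6, 5, 3, 173, 2, 3]
[6, 5, 3, 1, 330]
[6, 5, 3, 173, 2, 3]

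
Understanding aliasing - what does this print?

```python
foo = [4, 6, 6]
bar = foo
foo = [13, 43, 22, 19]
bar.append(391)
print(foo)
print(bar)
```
[13, 43, 22, 19]
[4, 6, 6, 391]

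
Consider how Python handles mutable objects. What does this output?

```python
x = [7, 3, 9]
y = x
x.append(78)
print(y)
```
[7, 3, 9, 78]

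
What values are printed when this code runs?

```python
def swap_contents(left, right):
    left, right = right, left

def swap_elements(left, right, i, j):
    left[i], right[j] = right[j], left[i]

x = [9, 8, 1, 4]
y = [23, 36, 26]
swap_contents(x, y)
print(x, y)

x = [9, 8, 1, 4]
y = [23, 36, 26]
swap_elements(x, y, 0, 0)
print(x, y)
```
[9, 8, 1, 4] [23, 36, 26]
[23, 8, 1, 4] [9, 36, 26]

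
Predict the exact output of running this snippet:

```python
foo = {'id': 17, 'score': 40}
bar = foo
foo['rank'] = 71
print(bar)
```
{'id': 17, 'score': 40, 'rank': 71}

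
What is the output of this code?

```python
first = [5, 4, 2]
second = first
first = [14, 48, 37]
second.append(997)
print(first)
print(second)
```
[14, 48, 37]
[5, 4, 2, 997]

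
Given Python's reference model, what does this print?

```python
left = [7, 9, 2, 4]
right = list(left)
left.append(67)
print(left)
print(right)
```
[7, 9, 2, 4, 67]
[7, 9, 2, 4]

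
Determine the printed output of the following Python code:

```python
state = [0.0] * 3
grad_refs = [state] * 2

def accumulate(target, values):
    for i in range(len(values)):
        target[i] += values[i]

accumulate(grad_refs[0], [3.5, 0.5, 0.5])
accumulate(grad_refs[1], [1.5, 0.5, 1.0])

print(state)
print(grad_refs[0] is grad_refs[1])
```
[5.0, 1.0, 1.5]
True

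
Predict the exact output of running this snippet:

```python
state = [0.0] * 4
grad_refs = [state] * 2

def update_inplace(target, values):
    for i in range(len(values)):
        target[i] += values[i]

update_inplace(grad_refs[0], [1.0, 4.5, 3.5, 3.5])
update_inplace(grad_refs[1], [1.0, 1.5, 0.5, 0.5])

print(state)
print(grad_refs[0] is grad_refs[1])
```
[2.0, 6.0, 4.0, 4.0]
True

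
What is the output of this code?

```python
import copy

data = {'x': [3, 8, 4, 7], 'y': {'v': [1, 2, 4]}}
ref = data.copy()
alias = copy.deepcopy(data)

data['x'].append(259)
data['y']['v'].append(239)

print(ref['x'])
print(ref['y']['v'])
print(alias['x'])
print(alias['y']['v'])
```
[3, 8, 4, 7, 259]
[1, 2, 4, 239]
[3, 8, 4, 7]
[1, 2, 4]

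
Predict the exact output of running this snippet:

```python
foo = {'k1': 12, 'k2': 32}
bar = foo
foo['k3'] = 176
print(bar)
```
{'k1': 12, 'k2': 32, 'k3': 176}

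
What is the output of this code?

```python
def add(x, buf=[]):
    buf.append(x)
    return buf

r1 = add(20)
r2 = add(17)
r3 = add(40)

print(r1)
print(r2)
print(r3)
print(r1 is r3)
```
[20, 17, 40]
[20, 17, 40]
[20, 17, 40]
True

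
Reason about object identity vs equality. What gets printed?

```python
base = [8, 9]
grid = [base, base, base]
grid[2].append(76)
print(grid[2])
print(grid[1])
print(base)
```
[8, 9, 76]
[8, 9, 76]
[8, 9, 76]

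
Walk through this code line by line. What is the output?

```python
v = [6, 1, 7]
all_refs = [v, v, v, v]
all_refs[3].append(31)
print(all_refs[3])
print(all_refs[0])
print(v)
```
[6, 1, 7, 31]
[6, 1, 7, 31]
[6, 1, 7, 31]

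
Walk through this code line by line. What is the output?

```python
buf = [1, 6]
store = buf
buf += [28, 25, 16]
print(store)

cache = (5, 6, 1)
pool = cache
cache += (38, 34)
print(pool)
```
[1, 6, 28, 25, 16]
(5, 6, 1)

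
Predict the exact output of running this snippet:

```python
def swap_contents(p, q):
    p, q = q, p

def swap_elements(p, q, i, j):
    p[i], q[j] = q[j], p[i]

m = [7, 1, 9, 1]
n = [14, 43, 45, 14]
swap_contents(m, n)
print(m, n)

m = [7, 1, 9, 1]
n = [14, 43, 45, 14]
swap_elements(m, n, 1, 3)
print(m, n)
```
[7, 1, 9, 1] [14, 43, 45, 14]
[7, 14, 9, 1] [14, 43, 45, 1]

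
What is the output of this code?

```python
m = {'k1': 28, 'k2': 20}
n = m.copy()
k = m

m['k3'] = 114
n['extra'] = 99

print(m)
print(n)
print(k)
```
{'k1': 28, 'k2': 20, 'k3': 114}
{'k1': 28, 'k2': 20, 'extra': 99}
{'k1': 28, 'k2': 20, 'k3': 114}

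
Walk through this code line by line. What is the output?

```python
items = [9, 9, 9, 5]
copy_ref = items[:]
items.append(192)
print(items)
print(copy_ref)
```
[9, 9, 9, 5, 192]
[9, 9, 9, 5]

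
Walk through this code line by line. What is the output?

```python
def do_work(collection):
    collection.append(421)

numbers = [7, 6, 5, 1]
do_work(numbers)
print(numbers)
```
[7, 6, 5, 1, 421]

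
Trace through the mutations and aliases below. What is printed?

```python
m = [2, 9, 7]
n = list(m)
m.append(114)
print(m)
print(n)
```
[2, 9, 7, 114]
[2, 9, 7]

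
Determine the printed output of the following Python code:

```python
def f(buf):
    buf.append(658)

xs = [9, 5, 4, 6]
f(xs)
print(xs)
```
[9, 5, 4, 6, 658]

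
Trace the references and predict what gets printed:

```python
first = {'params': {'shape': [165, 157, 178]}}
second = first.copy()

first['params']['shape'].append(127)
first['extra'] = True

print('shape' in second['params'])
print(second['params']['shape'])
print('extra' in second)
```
True
[165, 157, 178, 127]
False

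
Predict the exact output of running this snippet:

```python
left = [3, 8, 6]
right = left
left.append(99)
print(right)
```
[3, 8, 6, 99]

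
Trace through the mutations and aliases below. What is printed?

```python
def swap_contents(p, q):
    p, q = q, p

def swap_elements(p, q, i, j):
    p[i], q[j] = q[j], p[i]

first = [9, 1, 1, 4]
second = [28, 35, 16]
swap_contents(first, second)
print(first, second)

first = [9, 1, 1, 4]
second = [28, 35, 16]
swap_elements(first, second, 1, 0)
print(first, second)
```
[9, 1, 1, 4] [28, 35, 16]
[9, 28, 1, 4] [1, 35, 16]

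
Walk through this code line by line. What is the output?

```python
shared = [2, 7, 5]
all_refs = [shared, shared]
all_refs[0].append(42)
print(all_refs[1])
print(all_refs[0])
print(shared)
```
[2, 7, 5, 42]
[2, 7, 5, 42]
[2, 7, 5, 42]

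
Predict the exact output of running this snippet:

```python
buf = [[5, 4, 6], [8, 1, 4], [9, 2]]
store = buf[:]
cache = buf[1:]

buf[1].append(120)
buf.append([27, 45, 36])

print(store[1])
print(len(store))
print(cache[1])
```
[8, 1, 4, 120]
3
[9, 2]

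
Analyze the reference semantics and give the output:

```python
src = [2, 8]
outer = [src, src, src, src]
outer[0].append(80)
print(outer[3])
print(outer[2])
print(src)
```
[2, 8, 80]
[2, 8, 80]
[2, 8, 80]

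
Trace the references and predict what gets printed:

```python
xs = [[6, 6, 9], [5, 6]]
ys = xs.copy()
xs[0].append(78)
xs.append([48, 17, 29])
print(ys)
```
[[6, 6, 9, 78], [5, 6]]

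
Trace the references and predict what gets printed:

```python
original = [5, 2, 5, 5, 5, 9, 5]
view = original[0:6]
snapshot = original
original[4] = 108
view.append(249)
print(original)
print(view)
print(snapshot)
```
[5, 2, 5, 5, 108, 9, 5]
[5, 2, 5, 5, 5, 9, 249]
[5, 2, 5, 5, 108, 9, 5]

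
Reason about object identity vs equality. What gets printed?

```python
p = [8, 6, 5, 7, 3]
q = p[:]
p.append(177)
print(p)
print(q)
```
[8, 6, 5, 7, 3, 177]
[8, 6, 5, 7, 3]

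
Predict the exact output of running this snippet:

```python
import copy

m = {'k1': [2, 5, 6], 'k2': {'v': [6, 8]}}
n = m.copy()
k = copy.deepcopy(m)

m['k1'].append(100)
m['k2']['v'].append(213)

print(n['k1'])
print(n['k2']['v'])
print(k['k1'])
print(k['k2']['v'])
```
[2, 5, 6, 100]
[6, 8, 213]
[2, 5, 6]
[6, 8]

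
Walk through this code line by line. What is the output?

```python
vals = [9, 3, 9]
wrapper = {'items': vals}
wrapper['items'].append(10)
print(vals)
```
[9, 3, 9, 10]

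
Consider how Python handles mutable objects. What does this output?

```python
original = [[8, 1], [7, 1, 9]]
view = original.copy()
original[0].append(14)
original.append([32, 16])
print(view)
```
[[8, 1, 14], [7, 1, 9]]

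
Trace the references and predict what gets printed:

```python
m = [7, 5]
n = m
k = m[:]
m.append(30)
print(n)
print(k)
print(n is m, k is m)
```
[7, 5, 30]
[7, 5]
True False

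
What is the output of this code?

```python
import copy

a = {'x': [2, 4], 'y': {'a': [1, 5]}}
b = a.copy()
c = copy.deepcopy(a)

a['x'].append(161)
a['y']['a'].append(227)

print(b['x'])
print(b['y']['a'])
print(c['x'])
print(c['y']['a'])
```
[2, 4, 161]
[1, 5, 227]
[2, 4]
[1, 5]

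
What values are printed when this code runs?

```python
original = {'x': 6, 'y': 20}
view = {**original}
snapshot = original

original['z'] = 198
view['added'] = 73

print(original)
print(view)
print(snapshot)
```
{'x': 6, 'y': 20, 'z': 198}
{'x': 6, 'y': 20, 'added': 73}
{'x': 6, 'y': 20, 'z': 198}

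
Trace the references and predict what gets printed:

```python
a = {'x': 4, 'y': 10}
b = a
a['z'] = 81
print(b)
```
{'x': 4, 'y': 10, 'z': 81}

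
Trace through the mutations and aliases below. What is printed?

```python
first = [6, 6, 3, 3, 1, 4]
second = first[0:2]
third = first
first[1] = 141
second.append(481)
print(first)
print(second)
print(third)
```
[6, 141, 3, 3, 1, 4]
[6, 6, 481]
[6, 141, 3, 3, 1, 4]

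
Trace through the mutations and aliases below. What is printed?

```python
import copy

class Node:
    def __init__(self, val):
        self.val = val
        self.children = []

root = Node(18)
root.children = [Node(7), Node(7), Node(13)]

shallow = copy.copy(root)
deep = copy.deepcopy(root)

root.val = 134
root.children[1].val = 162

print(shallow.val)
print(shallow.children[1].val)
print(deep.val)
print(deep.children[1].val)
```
18
162
18
7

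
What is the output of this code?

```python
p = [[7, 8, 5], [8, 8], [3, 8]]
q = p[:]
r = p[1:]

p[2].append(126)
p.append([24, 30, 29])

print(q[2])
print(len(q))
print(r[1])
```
[3, 8, 126]
3
[3, 8, 126]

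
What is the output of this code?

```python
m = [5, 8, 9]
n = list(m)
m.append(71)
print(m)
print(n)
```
[5, 8, 9, 71]
[5, 8, 9]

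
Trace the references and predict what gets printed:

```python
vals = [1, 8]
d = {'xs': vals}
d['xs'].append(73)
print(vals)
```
[1, 8, 73]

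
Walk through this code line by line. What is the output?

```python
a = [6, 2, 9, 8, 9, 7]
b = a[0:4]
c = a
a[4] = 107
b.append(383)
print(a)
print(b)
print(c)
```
[6, 2, 9, 8, 107, 7]
[6, 2, 9, 8, 383]
[6, 2, 9, 8, 107, 7]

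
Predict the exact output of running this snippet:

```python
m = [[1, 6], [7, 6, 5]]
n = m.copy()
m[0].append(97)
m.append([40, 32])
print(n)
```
[[1, 6, 97], [7, 6, 5]]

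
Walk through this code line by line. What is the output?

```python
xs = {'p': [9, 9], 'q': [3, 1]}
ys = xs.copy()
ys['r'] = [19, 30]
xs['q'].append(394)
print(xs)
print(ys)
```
{'p': [9, 9], 'q': [3, 1, 394]}
{'p': [9, 9], 'q': [3, 1, 394], 'r': [19, 30]}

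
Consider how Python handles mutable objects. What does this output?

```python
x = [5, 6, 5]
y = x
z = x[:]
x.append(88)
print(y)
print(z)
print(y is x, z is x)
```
[5, 6, 5, 88]
[5, 6, 5]
True False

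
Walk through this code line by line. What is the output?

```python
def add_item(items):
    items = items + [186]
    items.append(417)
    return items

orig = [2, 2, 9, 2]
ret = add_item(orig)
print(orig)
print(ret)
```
[2, 2, 9, 2]
[2, 2, 9, 2, 186, 417]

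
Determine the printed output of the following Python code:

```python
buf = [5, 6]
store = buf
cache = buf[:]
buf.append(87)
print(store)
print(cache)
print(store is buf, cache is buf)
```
[5, 6, 87]
[5, 6]
True False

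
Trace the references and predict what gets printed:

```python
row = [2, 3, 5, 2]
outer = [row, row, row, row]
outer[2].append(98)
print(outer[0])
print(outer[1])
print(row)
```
[2, 3, 5, 2, 98]
[2, 3, 5, 2, 98]
[2, 3, 5, 2, 98]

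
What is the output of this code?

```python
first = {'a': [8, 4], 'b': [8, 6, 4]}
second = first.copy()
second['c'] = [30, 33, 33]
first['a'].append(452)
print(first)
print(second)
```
{'a': [8, 4, 452], 'b': [8, 6, 4]}
{'a': [8, 4, 452], 'b': [8, 6, 4], 'c': [30, 33, 33]}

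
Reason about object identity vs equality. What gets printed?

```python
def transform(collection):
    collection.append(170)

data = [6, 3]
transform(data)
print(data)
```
[6, 3, 170]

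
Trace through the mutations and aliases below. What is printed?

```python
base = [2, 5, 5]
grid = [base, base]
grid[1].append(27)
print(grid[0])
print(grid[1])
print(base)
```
[2, 5, 5, 27]
[2, 5, 5, 27]
[2, 5, 5, 27]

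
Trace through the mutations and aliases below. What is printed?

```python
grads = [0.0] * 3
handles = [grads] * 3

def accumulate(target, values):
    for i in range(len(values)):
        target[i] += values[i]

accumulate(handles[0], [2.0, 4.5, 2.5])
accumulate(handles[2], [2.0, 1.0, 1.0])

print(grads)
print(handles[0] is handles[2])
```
[4.0, 5.5, 3.5]
True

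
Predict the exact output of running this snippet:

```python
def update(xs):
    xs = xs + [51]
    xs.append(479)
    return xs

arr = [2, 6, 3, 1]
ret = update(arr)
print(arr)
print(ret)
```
[2, 6, 3, 1]
[2, 6, 3, 1, 51, 479]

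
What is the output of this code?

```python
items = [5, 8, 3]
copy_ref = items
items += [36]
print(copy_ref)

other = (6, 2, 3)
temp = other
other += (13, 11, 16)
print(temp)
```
[5, 8, 3, 36]
(6, 2, 3)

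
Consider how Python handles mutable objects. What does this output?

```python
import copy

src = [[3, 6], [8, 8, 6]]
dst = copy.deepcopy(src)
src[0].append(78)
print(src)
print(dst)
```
[[3, 6, 78], [8, 8, 6]]
[[3, 6], [8, 8, 6]]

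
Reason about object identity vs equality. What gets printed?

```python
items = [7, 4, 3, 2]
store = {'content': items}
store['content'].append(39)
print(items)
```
[7, 4, 3, 2, 39]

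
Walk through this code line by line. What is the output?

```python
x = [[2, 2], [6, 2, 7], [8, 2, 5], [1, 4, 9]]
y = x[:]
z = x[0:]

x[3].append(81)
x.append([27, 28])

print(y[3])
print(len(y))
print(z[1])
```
[1, 4, 9, 81]
4
[6, 2, 7]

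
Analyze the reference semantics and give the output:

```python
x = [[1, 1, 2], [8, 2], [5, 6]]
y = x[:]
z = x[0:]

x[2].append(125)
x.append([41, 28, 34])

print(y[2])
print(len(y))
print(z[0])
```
[5, 6, 125]
3
[1, 1, 2]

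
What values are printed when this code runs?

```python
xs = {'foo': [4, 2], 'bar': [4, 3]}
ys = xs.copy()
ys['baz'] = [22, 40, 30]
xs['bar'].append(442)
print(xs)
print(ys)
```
{'foo': [4, 2], 'bar': [4, 3, 442]}
{'foo': [4, 2], 'bar': [4, 3, 442], 'baz': [22, 40, 30]}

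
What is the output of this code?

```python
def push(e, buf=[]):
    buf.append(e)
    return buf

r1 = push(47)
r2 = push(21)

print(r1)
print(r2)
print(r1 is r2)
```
[47, 21]
[47, 21]
True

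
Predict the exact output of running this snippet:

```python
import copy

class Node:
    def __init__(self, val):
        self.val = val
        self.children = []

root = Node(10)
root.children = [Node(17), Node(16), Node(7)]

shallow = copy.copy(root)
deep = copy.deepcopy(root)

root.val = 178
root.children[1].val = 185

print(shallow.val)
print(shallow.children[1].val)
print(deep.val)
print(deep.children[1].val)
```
10
185
10
16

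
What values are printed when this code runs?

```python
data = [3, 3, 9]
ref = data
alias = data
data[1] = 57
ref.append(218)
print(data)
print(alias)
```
[3, 57, 9, 218]
[3, 57, 9, 218]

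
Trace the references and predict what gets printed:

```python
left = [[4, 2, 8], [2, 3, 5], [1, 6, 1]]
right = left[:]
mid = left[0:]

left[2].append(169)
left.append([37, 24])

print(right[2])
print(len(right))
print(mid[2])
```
[1, 6, 1, 169]
3
[1, 6, 1, 169]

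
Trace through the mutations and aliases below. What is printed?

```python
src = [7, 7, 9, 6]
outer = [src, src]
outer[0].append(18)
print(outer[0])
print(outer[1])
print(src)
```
[7, 7, 9, 6, 18]
[7, 7, 9, 6, 18]
[7, 7, 9, 6, 18]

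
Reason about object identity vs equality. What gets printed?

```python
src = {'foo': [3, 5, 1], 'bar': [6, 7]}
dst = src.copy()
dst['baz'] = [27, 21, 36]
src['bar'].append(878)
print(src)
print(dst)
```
{'foo': [3, 5, 1], 'bar': [6, 7, 878]}
{'foo': [3, 5, 1], 'bar': [6, 7, 878], 'baz': [27, 21, 36]}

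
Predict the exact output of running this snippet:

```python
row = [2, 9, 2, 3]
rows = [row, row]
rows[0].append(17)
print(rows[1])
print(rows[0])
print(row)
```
[2, 9, 2, 3, 17]
[2, 9, 2, 3, 17]
[2, 9, 2, 3, 17]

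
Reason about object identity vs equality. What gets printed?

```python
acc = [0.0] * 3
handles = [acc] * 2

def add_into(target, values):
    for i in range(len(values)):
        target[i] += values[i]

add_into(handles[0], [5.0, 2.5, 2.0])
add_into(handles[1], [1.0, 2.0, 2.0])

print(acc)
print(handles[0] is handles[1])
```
[6.0, 4.5, 4.0]
True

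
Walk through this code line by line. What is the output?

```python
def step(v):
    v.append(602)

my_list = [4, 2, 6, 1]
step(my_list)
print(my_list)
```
[4, 2, 6, 1, 602]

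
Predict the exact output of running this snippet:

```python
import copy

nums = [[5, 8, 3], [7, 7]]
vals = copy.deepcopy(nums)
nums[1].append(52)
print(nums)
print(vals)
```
[[5, 8, 3], [7, 7, 52]]
[[5, 8, 3], [7, 7]]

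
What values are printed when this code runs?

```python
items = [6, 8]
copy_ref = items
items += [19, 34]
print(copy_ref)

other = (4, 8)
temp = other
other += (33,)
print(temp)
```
[6, 8, 19, 34]
(4, 8)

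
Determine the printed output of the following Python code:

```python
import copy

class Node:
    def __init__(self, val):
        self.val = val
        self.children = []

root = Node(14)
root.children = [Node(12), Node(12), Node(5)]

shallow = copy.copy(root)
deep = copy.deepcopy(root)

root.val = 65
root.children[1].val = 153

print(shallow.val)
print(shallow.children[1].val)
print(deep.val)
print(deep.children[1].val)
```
14
153
14
12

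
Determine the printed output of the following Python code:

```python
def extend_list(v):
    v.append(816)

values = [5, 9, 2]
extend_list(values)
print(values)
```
[5, 9, 2, 816]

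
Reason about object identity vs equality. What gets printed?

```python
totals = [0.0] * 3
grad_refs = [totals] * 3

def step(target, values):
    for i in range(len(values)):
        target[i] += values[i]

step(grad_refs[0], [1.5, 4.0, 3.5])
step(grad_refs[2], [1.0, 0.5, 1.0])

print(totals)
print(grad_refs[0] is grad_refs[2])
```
[2.5, 4.5, 4.5]
True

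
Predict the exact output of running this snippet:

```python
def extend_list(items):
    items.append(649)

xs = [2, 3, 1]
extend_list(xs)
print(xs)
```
[2, 3, 1, 649]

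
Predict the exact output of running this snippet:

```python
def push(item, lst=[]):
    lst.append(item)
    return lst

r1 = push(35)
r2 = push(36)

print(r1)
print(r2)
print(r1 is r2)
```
[35, 36]
[35, 36]
True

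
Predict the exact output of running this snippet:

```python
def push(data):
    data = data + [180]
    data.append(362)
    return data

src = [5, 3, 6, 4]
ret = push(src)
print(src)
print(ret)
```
[5, 3, 6, 4]
[5, 3, 6, 4, 180, 362]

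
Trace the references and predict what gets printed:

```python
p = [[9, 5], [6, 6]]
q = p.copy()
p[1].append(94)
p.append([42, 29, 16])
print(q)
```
[[9, 5], [6, 6, 94]]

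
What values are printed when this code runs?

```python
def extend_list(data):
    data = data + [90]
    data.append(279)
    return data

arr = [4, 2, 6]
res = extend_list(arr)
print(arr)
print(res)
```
[4, 2, 6]
[4, 2, 6, 90, 279]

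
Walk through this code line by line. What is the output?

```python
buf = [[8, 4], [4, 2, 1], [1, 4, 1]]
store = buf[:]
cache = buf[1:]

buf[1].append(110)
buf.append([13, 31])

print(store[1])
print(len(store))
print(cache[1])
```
[4, 2, 1, 110]
3
[1, 4, 1]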